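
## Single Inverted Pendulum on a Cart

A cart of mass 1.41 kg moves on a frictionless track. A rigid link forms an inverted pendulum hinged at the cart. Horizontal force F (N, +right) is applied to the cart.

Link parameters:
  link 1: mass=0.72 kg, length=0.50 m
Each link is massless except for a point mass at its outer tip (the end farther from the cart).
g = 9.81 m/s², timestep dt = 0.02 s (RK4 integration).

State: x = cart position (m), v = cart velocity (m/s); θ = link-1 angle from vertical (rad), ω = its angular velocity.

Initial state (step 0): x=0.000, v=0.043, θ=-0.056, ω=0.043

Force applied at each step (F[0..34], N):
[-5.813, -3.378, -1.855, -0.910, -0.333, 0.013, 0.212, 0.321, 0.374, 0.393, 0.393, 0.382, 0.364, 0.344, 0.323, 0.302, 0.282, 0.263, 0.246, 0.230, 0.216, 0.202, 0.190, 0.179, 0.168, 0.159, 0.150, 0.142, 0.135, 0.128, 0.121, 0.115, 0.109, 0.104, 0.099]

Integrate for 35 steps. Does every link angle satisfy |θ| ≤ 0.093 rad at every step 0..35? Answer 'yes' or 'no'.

apply F[0]=-5.813 → step 1: x=0.000, v=-0.034, θ=-0.054, ω=0.175
apply F[1]=-3.378 → step 2: x=-0.001, v=-0.077, θ=-0.050, ω=0.240
apply F[2]=-1.855 → step 3: x=-0.003, v=-0.098, θ=-0.045, ω=0.264
apply F[3]=-0.910 → step 4: x=-0.005, v=-0.107, θ=-0.039, ω=0.265
apply F[4]=-0.333 → step 5: x=-0.007, v=-0.108, θ=-0.034, ω=0.253
apply F[5]=+0.013 → step 6: x=-0.009, v=-0.105, θ=-0.029, ω=0.234
apply F[6]=+0.212 → step 7: x=-0.011, v=-0.099, θ=-0.025, ω=0.212
apply F[7]=+0.321 → step 8: x=-0.013, v=-0.092, θ=-0.021, ω=0.189
apply F[8]=+0.374 → step 9: x=-0.015, v=-0.085, θ=-0.017, ω=0.167
apply F[9]=+0.393 → step 10: x=-0.016, v=-0.078, θ=-0.014, ω=0.147
apply F[10]=+0.393 → step 11: x=-0.018, v=-0.071, θ=-0.011, ω=0.128
apply F[11]=+0.382 → step 12: x=-0.019, v=-0.064, θ=-0.009, ω=0.111
apply F[12]=+0.364 → step 13: x=-0.020, v=-0.058, θ=-0.007, ω=0.096
apply F[13]=+0.344 → step 14: x=-0.022, v=-0.053, θ=-0.005, ω=0.083
apply F[14]=+0.323 → step 15: x=-0.023, v=-0.048, θ=-0.004, ω=0.071
apply F[15]=+0.302 → step 16: x=-0.023, v=-0.043, θ=-0.002, ω=0.061
apply F[16]=+0.282 → step 17: x=-0.024, v=-0.039, θ=-0.001, ω=0.052
apply F[17]=+0.263 → step 18: x=-0.025, v=-0.035, θ=-0.000, ω=0.044
apply F[18]=+0.246 → step 19: x=-0.026, v=-0.032, θ=0.001, ω=0.037
apply F[19]=+0.230 → step 20: x=-0.026, v=-0.029, θ=0.001, ω=0.031
apply F[20]=+0.216 → step 21: x=-0.027, v=-0.026, θ=0.002, ω=0.026
apply F[21]=+0.202 → step 22: x=-0.027, v=-0.023, θ=0.002, ω=0.021
apply F[22]=+0.190 → step 23: x=-0.028, v=-0.021, θ=0.003, ω=0.017
apply F[23]=+0.179 → step 24: x=-0.028, v=-0.018, θ=0.003, ω=0.014
apply F[24]=+0.168 → step 25: x=-0.029, v=-0.016, θ=0.003, ω=0.011
apply F[25]=+0.159 → step 26: x=-0.029, v=-0.014, θ=0.003, ω=0.009
apply F[26]=+0.150 → step 27: x=-0.029, v=-0.013, θ=0.004, ω=0.006
apply F[27]=+0.142 → step 28: x=-0.029, v=-0.011, θ=0.004, ω=0.004
apply F[28]=+0.135 → step 29: x=-0.030, v=-0.009, θ=0.004, ω=0.003
apply F[29]=+0.128 → step 30: x=-0.030, v=-0.008, θ=0.004, ω=0.001
apply F[30]=+0.121 → step 31: x=-0.030, v=-0.007, θ=0.004, ω=0.000
apply F[31]=+0.115 → step 32: x=-0.030, v=-0.005, θ=0.004, ω=-0.001
apply F[32]=+0.109 → step 33: x=-0.030, v=-0.004, θ=0.004, ω=-0.002
apply F[33]=+0.104 → step 34: x=-0.030, v=-0.003, θ=0.004, ω=-0.002
apply F[34]=+0.099 → step 35: x=-0.030, v=-0.002, θ=0.004, ω=-0.003
Max |angle| over trajectory = 0.056 rad; bound = 0.093 → within bound.

Answer: yes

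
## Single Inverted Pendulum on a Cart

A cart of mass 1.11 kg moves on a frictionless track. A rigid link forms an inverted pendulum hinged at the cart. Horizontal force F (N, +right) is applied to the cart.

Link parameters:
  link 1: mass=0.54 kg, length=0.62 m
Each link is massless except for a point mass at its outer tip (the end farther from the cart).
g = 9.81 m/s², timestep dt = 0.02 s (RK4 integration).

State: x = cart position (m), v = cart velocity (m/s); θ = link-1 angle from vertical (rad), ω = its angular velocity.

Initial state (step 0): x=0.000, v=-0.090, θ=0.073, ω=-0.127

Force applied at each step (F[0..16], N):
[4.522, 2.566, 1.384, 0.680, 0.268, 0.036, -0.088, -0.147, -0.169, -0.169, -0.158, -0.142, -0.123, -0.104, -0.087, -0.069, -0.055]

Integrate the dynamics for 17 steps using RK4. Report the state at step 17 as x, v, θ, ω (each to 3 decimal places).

Answer: x=0.006, v=-0.004, θ=0.014, ω=-0.065

Derivation:
apply F[0]=+4.522 → step 1: x=-0.001, v=-0.015, θ=0.069, ω=-0.224
apply F[1]=+2.566 → step 2: x=-0.001, v=0.024, θ=0.065, ω=-0.267
apply F[2]=+1.384 → step 3: x=-0.000, v=0.043, θ=0.059, ω=-0.278
apply F[3]=+0.680 → step 4: x=0.001, v=0.050, θ=0.054, ω=-0.271
apply F[4]=+0.268 → step 5: x=0.002, v=0.050, θ=0.048, ω=-0.255
apply F[5]=+0.036 → step 6: x=0.003, v=0.047, θ=0.043, ω=-0.235
apply F[6]=-0.088 → step 7: x=0.003, v=0.041, θ=0.039, ω=-0.213
apply F[7]=-0.147 → step 8: x=0.004, v=0.035, θ=0.035, ω=-0.191
apply F[8]=-0.169 → step 9: x=0.005, v=0.029, θ=0.031, ω=-0.171
apply F[9]=-0.169 → step 10: x=0.005, v=0.023, θ=0.028, ω=-0.152
apply F[10]=-0.158 → step 11: x=0.006, v=0.017, θ=0.025, ω=-0.135
apply F[11]=-0.142 → step 12: x=0.006, v=0.013, θ=0.023, ω=-0.120
apply F[12]=-0.123 → step 13: x=0.006, v=0.008, θ=0.020, ω=-0.106
apply F[13]=-0.104 → step 14: x=0.006, v=0.005, θ=0.018, ω=-0.094
apply F[14]=-0.087 → step 15: x=0.006, v=0.001, θ=0.017, ω=-0.083
apply F[15]=-0.069 → step 16: x=0.006, v=-0.001, θ=0.015, ω=-0.073
apply F[16]=-0.055 → step 17: x=0.006, v=-0.004, θ=0.014, ω=-0.065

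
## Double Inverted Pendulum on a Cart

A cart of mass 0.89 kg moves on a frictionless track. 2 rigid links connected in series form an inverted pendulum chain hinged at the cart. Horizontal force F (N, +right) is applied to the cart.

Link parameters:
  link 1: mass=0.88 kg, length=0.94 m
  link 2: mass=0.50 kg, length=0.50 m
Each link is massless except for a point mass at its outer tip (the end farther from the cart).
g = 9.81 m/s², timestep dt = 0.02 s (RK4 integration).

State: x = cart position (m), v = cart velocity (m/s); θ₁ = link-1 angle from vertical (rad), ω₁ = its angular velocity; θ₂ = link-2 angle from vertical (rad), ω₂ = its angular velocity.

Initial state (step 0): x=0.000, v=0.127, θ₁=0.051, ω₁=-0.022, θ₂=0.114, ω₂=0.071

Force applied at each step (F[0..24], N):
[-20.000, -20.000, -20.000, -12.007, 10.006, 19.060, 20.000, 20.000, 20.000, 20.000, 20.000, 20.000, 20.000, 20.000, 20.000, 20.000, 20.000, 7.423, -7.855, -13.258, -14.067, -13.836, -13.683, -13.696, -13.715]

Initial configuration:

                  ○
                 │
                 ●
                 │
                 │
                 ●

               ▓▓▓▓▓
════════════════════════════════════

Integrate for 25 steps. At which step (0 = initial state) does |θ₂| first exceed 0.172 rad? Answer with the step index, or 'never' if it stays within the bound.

Answer: never

Derivation:
apply F[0]=-20.000 → step 1: x=-0.002, v=-0.336, θ₁=0.056, ω₁=0.475, θ₂=0.116, ω₂=0.104
apply F[1]=-20.000 → step 2: x=-0.013, v=-0.801, θ₁=0.070, ω₁=0.976, θ₂=0.118, ω₂=0.131
apply F[2]=-20.000 → step 3: x=-0.034, v=-1.266, θ₁=0.095, ω₁=1.483, θ₂=0.121, ω₂=0.147
apply F[3]=-12.007 → step 4: x=-0.062, v=-1.555, θ₁=0.128, ω₁=1.811, θ₂=0.124, ω₂=0.151
apply F[4]=+10.006 → step 5: x=-0.092, v=-1.367, θ₁=0.162, ω₁=1.645, θ₂=0.127, ω₂=0.141
apply F[5]=+19.060 → step 6: x=-0.115, v=-0.998, θ₁=0.191, ω₁=1.302, θ₂=0.129, ω₂=0.107
apply F[6]=+20.000 → step 7: x=-0.131, v=-0.625, θ₁=0.214, ω₁=0.966, θ₂=0.131, ω₂=0.052
apply F[7]=+20.000 → step 8: x=-0.140, v=-0.264, θ₁=0.230, ω₁=0.651, θ₂=0.131, ω₂=-0.022
apply F[8]=+20.000 → step 9: x=-0.142, v=0.089, θ₁=0.240, ω₁=0.352, θ₂=0.130, ω₂=-0.110
apply F[9]=+20.000 → step 10: x=-0.137, v=0.438, θ₁=0.244, ω₁=0.061, θ₂=0.127, ω₂=-0.206
apply F[10]=+20.000 → step 11: x=-0.124, v=0.785, θ₁=0.243, ω₁=-0.228, θ₂=0.122, ω₂=-0.308
apply F[11]=+20.000 → step 12: x=-0.105, v=1.136, θ₁=0.235, ω₁=-0.522, θ₂=0.115, ω₂=-0.410
apply F[12]=+20.000 → step 13: x=-0.079, v=1.494, θ₁=0.222, ω₁=-0.827, θ₂=0.105, ω₂=-0.507
apply F[13]=+20.000 → step 14: x=-0.045, v=1.862, θ₁=0.202, ω₁=-1.149, θ₂=0.094, ω₂=-0.594
apply F[14]=+20.000 → step 15: x=-0.004, v=2.244, θ₁=0.176, ω₁=-1.496, θ₂=0.082, ω₂=-0.667
apply F[15]=+20.000 → step 16: x=0.044, v=2.644, θ₁=0.142, ω₁=-1.872, θ₂=0.068, ω₂=-0.720
apply F[16]=+20.000 → step 17: x=0.101, v=3.063, θ₁=0.101, ω₁=-2.283, θ₂=0.053, ω₂=-0.752
apply F[17]=+7.423 → step 18: x=0.164, v=3.217, θ₁=0.053, ω₁=-2.429, θ₂=0.038, ω₂=-0.762
apply F[18]=-7.855 → step 19: x=0.227, v=3.037, θ₁=0.007, ω₁=-2.231, θ₂=0.023, ω₂=-0.761
apply F[19]=-13.258 → step 20: x=0.285, v=2.742, θ₁=-0.035, ω₁=-1.922, θ₂=0.008, ω₂=-0.750
apply F[20]=-14.067 → step 21: x=0.336, v=2.438, θ₁=-0.070, ω₁=-1.615, θ₂=-0.007, ω₂=-0.725
apply F[21]=-13.836 → step 22: x=0.382, v=2.151, θ₁=-0.099, ω₁=-1.336, θ₂=-0.021, ω₂=-0.686
apply F[22]=-13.683 → step 23: x=0.422, v=1.877, θ₁=-0.124, ω₁=-1.080, θ₂=-0.035, ω₂=-0.634
apply F[23]=-13.696 → step 24: x=0.457, v=1.613, θ₁=-0.143, ω₁=-0.840, θ₂=-0.047, ω₂=-0.573
apply F[24]=-13.715 → step 25: x=0.487, v=1.356, θ₁=-0.157, ω₁=-0.614, θ₂=-0.057, ω₂=-0.505
max |θ₂| = 0.131 ≤ 0.172 over all 26 states.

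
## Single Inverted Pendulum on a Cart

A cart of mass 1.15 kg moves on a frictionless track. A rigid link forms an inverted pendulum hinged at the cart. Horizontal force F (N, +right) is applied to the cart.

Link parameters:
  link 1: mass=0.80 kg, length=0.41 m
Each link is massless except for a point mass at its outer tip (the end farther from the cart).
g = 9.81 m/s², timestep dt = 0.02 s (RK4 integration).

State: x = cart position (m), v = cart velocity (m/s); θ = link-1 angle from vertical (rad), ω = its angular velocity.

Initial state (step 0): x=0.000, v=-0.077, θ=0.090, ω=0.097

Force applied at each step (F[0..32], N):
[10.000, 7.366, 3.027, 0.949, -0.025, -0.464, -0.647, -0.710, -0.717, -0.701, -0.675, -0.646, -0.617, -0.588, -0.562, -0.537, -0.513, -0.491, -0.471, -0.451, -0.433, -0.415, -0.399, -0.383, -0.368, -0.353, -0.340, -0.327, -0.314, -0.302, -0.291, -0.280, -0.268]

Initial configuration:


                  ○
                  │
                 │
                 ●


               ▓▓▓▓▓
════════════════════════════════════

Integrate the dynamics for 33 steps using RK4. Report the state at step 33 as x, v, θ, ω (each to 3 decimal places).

apply F[0]=+10.000 → step 1: x=0.000, v=0.084, θ=0.088, ω=-0.251
apply F[1]=+7.366 → step 2: x=0.003, v=0.200, θ=0.081, ω=-0.492
apply F[2]=+3.027 → step 3: x=0.007, v=0.242, θ=0.071, ω=-0.559
apply F[3]=+0.949 → step 4: x=0.012, v=0.250, θ=0.060, ω=-0.546
apply F[4]=-0.025 → step 5: x=0.017, v=0.242, θ=0.049, ω=-0.502
apply F[5]=-0.464 → step 6: x=0.022, v=0.228, θ=0.040, ω=-0.446
apply F[6]=-0.647 → step 7: x=0.026, v=0.212, θ=0.031, ω=-0.390
apply F[7]=-0.710 → step 8: x=0.030, v=0.196, θ=0.024, ω=-0.338
apply F[8]=-0.717 → step 9: x=0.034, v=0.181, θ=0.018, ω=-0.291
apply F[9]=-0.701 → step 10: x=0.038, v=0.167, θ=0.012, ω=-0.249
apply F[10]=-0.675 → step 11: x=0.041, v=0.153, θ=0.008, ω=-0.212
apply F[11]=-0.646 → step 12: x=0.044, v=0.141, θ=0.004, ω=-0.180
apply F[12]=-0.617 → step 13: x=0.046, v=0.130, θ=0.000, ω=-0.152
apply F[13]=-0.588 → step 14: x=0.049, v=0.120, θ=-0.002, ω=-0.128
apply F[14]=-0.562 → step 15: x=0.051, v=0.111, θ=-0.005, ω=-0.107
apply F[15]=-0.537 → step 16: x=0.053, v=0.102, θ=-0.007, ω=-0.089
apply F[16]=-0.513 → step 17: x=0.055, v=0.095, θ=-0.008, ω=-0.073
apply F[17]=-0.491 → step 18: x=0.057, v=0.087, θ=-0.010, ω=-0.060
apply F[18]=-0.471 → step 19: x=0.059, v=0.080, θ=-0.011, ω=-0.048
apply F[19]=-0.451 → step 20: x=0.060, v=0.074, θ=-0.012, ω=-0.038
apply F[20]=-0.433 → step 21: x=0.062, v=0.068, θ=-0.012, ω=-0.029
apply F[21]=-0.415 → step 22: x=0.063, v=0.063, θ=-0.013, ω=-0.022
apply F[22]=-0.399 → step 23: x=0.064, v=0.058, θ=-0.013, ω=-0.016
apply F[23]=-0.383 → step 24: x=0.065, v=0.053, θ=-0.013, ω=-0.010
apply F[24]=-0.368 → step 25: x=0.066, v=0.048, θ=-0.014, ω=-0.005
apply F[25]=-0.353 → step 26: x=0.067, v=0.044, θ=-0.014, ω=-0.001
apply F[26]=-0.340 → step 27: x=0.068, v=0.040, θ=-0.014, ω=0.002
apply F[27]=-0.327 → step 28: x=0.069, v=0.036, θ=-0.014, ω=0.005
apply F[28]=-0.314 → step 29: x=0.070, v=0.032, θ=-0.013, ω=0.007
apply F[29]=-0.302 → step 30: x=0.070, v=0.029, θ=-0.013, ω=0.009
apply F[30]=-0.291 → step 31: x=0.071, v=0.026, θ=-0.013, ω=0.011
apply F[31]=-0.280 → step 32: x=0.071, v=0.023, θ=-0.013, ω=0.012
apply F[32]=-0.268 → step 33: x=0.072, v=0.020, θ=-0.013, ω=0.014

Answer: x=0.072, v=0.020, θ=-0.013, ω=0.014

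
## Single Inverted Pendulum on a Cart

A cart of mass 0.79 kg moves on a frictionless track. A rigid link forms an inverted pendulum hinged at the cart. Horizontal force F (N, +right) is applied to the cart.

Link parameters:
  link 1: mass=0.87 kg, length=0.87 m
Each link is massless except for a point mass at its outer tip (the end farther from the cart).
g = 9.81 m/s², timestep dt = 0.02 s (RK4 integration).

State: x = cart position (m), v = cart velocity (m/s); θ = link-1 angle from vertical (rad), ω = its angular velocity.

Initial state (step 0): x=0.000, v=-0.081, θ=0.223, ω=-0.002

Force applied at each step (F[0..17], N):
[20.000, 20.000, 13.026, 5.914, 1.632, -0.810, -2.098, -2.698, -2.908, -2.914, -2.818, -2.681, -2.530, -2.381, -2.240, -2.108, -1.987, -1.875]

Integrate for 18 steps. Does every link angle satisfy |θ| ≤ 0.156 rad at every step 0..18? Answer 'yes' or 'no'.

apply F[0]=+20.000 → step 1: x=0.003, v=0.356, θ=0.219, ω=-0.443
apply F[1]=+20.000 → step 2: x=0.014, v=0.798, θ=0.205, ω=-0.891
apply F[2]=+13.026 → step 3: x=0.033, v=1.079, θ=0.185, ω=-1.164
apply F[3]=+5.914 → step 4: x=0.056, v=1.193, θ=0.161, ω=-1.255
apply F[4]=+1.632 → step 5: x=0.080, v=1.207, θ=0.136, ω=-1.237
apply F[5]=-0.810 → step 6: x=0.103, v=1.164, θ=0.112, ω=-1.161
apply F[6]=-2.098 → step 7: x=0.126, v=1.093, θ=0.090, ω=-1.056
apply F[7]=-2.698 → step 8: x=0.147, v=1.009, θ=0.070, ω=-0.943
apply F[8]=-2.908 → step 9: x=0.166, v=0.924, θ=0.052, ω=-0.832
apply F[9]=-2.914 → step 10: x=0.184, v=0.841, θ=0.036, ω=-0.727
apply F[10]=-2.818 → step 11: x=0.200, v=0.764, θ=0.023, ω=-0.631
apply F[11]=-2.681 → step 12: x=0.215, v=0.693, θ=0.011, ω=-0.546
apply F[12]=-2.530 → step 13: x=0.228, v=0.628, θ=0.001, ω=-0.469
apply F[13]=-2.381 → step 14: x=0.240, v=0.568, θ=-0.008, ω=-0.402
apply F[14]=-2.240 → step 15: x=0.251, v=0.514, θ=-0.015, ω=-0.342
apply F[15]=-2.108 → step 16: x=0.260, v=0.465, θ=-0.022, ω=-0.290
apply F[16]=-1.987 → step 17: x=0.269, v=0.419, θ=-0.027, ω=-0.244
apply F[17]=-1.875 → step 18: x=0.277, v=0.378, θ=-0.032, ω=-0.203
Max |angle| over trajectory = 0.223 rad; bound = 0.156 → exceeded.

Answer: no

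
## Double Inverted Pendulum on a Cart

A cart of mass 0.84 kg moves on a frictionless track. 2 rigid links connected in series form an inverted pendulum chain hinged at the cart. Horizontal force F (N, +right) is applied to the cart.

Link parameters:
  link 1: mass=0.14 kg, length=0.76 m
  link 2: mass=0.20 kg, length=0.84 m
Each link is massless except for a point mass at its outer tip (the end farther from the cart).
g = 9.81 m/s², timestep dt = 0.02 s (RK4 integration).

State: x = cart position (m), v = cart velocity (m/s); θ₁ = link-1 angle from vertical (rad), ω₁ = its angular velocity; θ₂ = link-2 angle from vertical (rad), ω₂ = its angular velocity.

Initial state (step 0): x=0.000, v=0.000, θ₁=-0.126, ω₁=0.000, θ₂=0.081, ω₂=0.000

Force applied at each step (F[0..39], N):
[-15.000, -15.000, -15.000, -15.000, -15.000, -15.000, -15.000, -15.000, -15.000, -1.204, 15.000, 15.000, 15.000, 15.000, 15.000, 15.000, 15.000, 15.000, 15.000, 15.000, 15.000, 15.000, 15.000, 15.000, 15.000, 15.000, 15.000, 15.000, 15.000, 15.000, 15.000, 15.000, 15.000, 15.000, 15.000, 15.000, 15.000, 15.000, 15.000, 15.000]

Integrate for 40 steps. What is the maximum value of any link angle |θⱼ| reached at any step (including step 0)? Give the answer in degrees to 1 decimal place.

Answer: 102.9°

Derivation:
apply F[0]=-15.000 → step 1: x=-0.003, v=-0.346, θ₁=-0.123, ω₁=0.335, θ₂=0.082, ω₂=0.133
apply F[1]=-15.000 → step 2: x=-0.014, v=-0.693, θ₁=-0.113, ω₁=0.677, θ₂=0.086, ω₂=0.260
apply F[2]=-15.000 → step 3: x=-0.031, v=-1.041, θ₁=-0.095, ω₁=1.032, θ₂=0.093, ω₂=0.376
apply F[3]=-15.000 → step 4: x=-0.055, v=-1.392, θ₁=-0.071, ω₁=1.407, θ₂=0.101, ω₂=0.475
apply F[4]=-15.000 → step 5: x=-0.087, v=-1.745, θ₁=-0.039, ω₁=1.807, θ₂=0.112, ω₂=0.553
apply F[5]=-15.000 → step 6: x=-0.125, v=-2.101, θ₁=0.001, ω₁=2.237, θ₂=0.123, ω₂=0.606
apply F[6]=-15.000 → step 7: x=-0.171, v=-2.459, θ₁=0.051, ω₁=2.697, θ₂=0.136, ω₂=0.634
apply F[7]=-15.000 → step 8: x=-0.224, v=-2.817, θ₁=0.109, ω₁=3.183, θ₂=0.148, ω₂=0.640
apply F[8]=-15.000 → step 9: x=-0.284, v=-3.172, θ₁=0.178, ω₁=3.682, θ₂=0.161, ω₂=0.640
apply F[9]=-1.204 → step 10: x=-0.347, v=-3.198, θ₁=0.253, ω₁=3.768, θ₂=0.174, ω₂=0.644
apply F[10]=+15.000 → step 11: x=-0.408, v=-2.851, θ₁=0.324, ω₁=3.421, θ₂=0.187, ω₂=0.616
apply F[11]=+15.000 → step 12: x=-0.461, v=-2.512, θ₁=0.390, ω₁=3.133, θ₂=0.198, ω₂=0.554
apply F[12]=+15.000 → step 13: x=-0.508, v=-2.182, θ₁=0.450, ω₁=2.905, θ₂=0.209, ω₂=0.453
apply F[13]=+15.000 → step 14: x=-0.549, v=-1.859, θ₁=0.506, ω₁=2.733, θ₂=0.216, ω₂=0.314
apply F[14]=+15.000 → step 15: x=-0.583, v=-1.542, θ₁=0.560, ω₁=2.613, θ₂=0.221, ω₂=0.140
apply F[15]=+15.000 → step 16: x=-0.610, v=-1.229, θ₁=0.611, ω₁=2.537, θ₂=0.222, ω₂=-0.066
apply F[16]=+15.000 → step 17: x=-0.632, v=-0.920, θ₁=0.661, ω₁=2.501, θ₂=0.218, ω₂=-0.298
apply F[17]=+15.000 → step 18: x=-0.647, v=-0.612, θ₁=0.711, ω₁=2.497, θ₂=0.210, ω₂=-0.552
apply F[18]=+15.000 → step 19: x=-0.656, v=-0.305, θ₁=0.761, ω₁=2.520, θ₂=0.196, ω₂=-0.822
apply F[19]=+15.000 → step 20: x=-0.659, v=0.003, θ₁=0.812, ω₁=2.560, θ₂=0.177, ω₂=-1.103
apply F[20]=+15.000 → step 21: x=-0.656, v=0.312, θ₁=0.864, ω₁=2.613, θ₂=0.152, ω₂=-1.390
apply F[21]=+15.000 → step 22: x=-0.647, v=0.624, θ₁=0.917, ω₁=2.671, θ₂=0.121, ω₂=-1.677
apply F[22]=+15.000 → step 23: x=-0.631, v=0.937, θ₁=0.971, ω₁=2.729, θ₂=0.085, ω₂=-1.961
apply F[23]=+15.000 → step 24: x=-0.609, v=1.254, θ₁=1.026, ω₁=2.782, θ₂=0.043, ω₂=-2.240
apply F[24]=+15.000 → step 25: x=-0.581, v=1.572, θ₁=1.082, ω₁=2.826, θ₂=-0.005, ω₂=-2.513
apply F[25]=+15.000 → step 26: x=-0.546, v=1.892, θ₁=1.139, ω₁=2.860, θ₂=-0.058, ω₂=-2.781
apply F[26]=+15.000 → step 27: x=-0.505, v=2.214, θ₁=1.196, ω₁=2.880, θ₂=-0.116, ω₂=-3.046
apply F[27]=+15.000 → step 28: x=-0.458, v=2.535, θ₁=1.254, ω₁=2.885, θ₂=-0.180, ω₂=-3.312
apply F[28]=+15.000 → step 29: x=-0.404, v=2.855, θ₁=1.312, ω₁=2.872, θ₂=-0.249, ω₂=-3.584
apply F[29]=+15.000 → step 30: x=-0.344, v=3.174, θ₁=1.369, ω₁=2.837, θ₂=-0.323, ω₂=-3.868
apply F[30]=+15.000 → step 31: x=-0.277, v=3.488, θ₁=1.425, ω₁=2.776, θ₂=-0.404, ω₂=-4.172
apply F[31]=+15.000 → step 32: x=-0.204, v=3.797, θ₁=1.480, ω₁=2.684, θ₂=-0.490, ω₂=-4.503
apply F[32]=+15.000 → step 33: x=-0.125, v=4.096, θ₁=1.532, ω₁=2.553, θ₂=-0.584, ω₂=-4.872
apply F[33]=+15.000 → step 34: x=-0.040, v=4.381, θ₁=1.581, ω₁=2.377, θ₂=-0.685, ω₂=-5.287
apply F[34]=+15.000 → step 35: x=0.050, v=4.647, θ₁=1.627, ω₁=2.152, θ₂=-0.796, ω₂=-5.753
apply F[35]=+15.000 → step 36: x=0.145, v=4.885, θ₁=1.667, ω₁=1.890, θ₂=-0.916, ω₂=-6.261
apply F[36]=+15.000 → step 37: x=0.245, v=5.086, θ₁=1.702, ω₁=1.630, θ₂=-1.046, ω₂=-6.772
apply F[37]=+15.000 → step 38: x=0.348, v=5.246, θ₁=1.733, ω₁=1.462, θ₂=-1.186, ω₂=-7.197
apply F[38]=+15.000 → step 39: x=0.455, v=5.376, θ₁=1.762, ω₁=1.512, θ₂=-1.333, ω₂=-7.416
apply F[39]=+15.000 → step 40: x=0.563, v=5.504, θ₁=1.796, ω₁=1.876, θ₂=-1.481, ω₂=-7.345
Max |angle| over trajectory = 1.796 rad = 102.9°.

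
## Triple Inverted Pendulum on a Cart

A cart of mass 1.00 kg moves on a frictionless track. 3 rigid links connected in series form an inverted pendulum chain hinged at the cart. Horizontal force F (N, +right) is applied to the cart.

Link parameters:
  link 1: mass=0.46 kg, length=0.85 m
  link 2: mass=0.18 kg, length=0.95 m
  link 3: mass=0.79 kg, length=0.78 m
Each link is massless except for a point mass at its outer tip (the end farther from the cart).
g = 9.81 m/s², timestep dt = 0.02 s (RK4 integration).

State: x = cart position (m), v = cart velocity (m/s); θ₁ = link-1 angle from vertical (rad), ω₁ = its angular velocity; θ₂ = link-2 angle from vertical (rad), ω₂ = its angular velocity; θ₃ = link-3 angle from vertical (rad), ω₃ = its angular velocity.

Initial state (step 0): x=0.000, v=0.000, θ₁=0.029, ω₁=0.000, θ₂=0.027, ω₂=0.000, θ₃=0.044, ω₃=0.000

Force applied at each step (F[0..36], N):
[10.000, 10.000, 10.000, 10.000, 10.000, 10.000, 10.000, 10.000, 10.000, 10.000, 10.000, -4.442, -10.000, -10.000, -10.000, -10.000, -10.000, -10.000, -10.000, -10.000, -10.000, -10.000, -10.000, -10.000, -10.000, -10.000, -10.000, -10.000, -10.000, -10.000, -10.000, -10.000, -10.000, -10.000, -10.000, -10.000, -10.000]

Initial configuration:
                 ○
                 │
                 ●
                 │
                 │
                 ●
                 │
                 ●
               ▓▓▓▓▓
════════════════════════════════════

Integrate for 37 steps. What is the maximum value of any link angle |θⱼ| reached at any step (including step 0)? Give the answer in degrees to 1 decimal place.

apply F[0]=+10.000 → step 1: x=0.002, v=0.192, θ₁=0.027, ω₁=-0.218, θ₂=0.027, ω₂=-0.017, θ₃=0.044, ω₃=0.024
apply F[1]=+10.000 → step 2: x=0.008, v=0.385, θ₁=0.020, ω₁=-0.442, θ₂=0.026, ω₂=-0.031, θ₃=0.045, ω₃=0.048
apply F[2]=+10.000 → step 3: x=0.017, v=0.581, θ₁=0.009, ω₁=-0.674, θ₂=0.026, ω₂=-0.042, θ₃=0.046, ω₃=0.074
apply F[3]=+10.000 → step 4: x=0.031, v=0.780, θ₁=-0.007, ω₁=-0.919, θ₂=0.025, ω₂=-0.046, θ₃=0.048, ω₃=0.102
apply F[4]=+10.000 → step 5: x=0.049, v=0.985, θ₁=-0.028, ω₁=-1.180, θ₂=0.024, ω₂=-0.043, θ₃=0.050, ω₃=0.132
apply F[5]=+10.000 → step 6: x=0.070, v=1.194, θ₁=-0.054, ω₁=-1.460, θ₂=0.023, ω₂=-0.031, θ₃=0.053, ω₃=0.162
apply F[6]=+10.000 → step 7: x=0.096, v=1.407, θ₁=-0.086, ω₁=-1.756, θ₂=0.023, ω₂=-0.010, θ₃=0.057, ω₃=0.192
apply F[7]=+10.000 → step 8: x=0.127, v=1.623, θ₁=-0.124, ω₁=-2.066, θ₂=0.023, ω₂=0.016, θ₃=0.061, ω₃=0.218
apply F[8]=+10.000 → step 9: x=0.161, v=1.838, θ₁=-0.169, ω₁=-2.380, θ₂=0.023, ω₂=0.043, θ₃=0.065, ω₃=0.238
apply F[9]=+10.000 → step 10: x=0.200, v=2.048, θ₁=-0.220, ω₁=-2.686, θ₂=0.024, ω₂=0.062, θ₃=0.070, ω₃=0.249
apply F[10]=+10.000 → step 11: x=0.243, v=2.249, θ₁=-0.276, ω₁=-2.974, θ₂=0.026, ω₂=0.064, θ₃=0.075, ω₃=0.250
apply F[11]=-4.442 → step 12: x=0.287, v=2.180, θ₁=-0.336, ω₁=-3.000, θ₂=0.027, ω₂=0.102, θ₃=0.080, ω₃=0.265
apply F[12]=-10.000 → step 13: x=0.329, v=2.015, θ₁=-0.396, ω₁=-2.961, θ₂=0.030, ω₂=0.173, θ₃=0.086, ω₃=0.289
apply F[13]=-10.000 → step 14: x=0.368, v=1.854, θ₁=-0.455, ω₁=-2.949, θ₂=0.034, ω₂=0.254, θ₃=0.092, ω₃=0.312
apply F[14]=-10.000 → step 15: x=0.404, v=1.697, θ₁=-0.514, ω₁=-2.959, θ₂=0.040, ω₂=0.343, θ₃=0.099, ω₃=0.334
apply F[15]=-10.000 → step 16: x=0.436, v=1.540, θ₁=-0.573, ω₁=-2.985, θ₂=0.048, ω₂=0.437, θ₃=0.105, ω₃=0.353
apply F[16]=-10.000 → step 17: x=0.465, v=1.382, θ₁=-0.633, ω₁=-3.023, θ₂=0.058, ω₂=0.531, θ₃=0.113, ω₃=0.368
apply F[17]=-10.000 → step 18: x=0.491, v=1.224, θ₁=-0.694, ω₁=-3.071, θ₂=0.069, ω₂=0.625, θ₃=0.120, ω₃=0.380
apply F[18]=-10.000 → step 19: x=0.514, v=1.062, θ₁=-0.756, ω₁=-3.127, θ₂=0.083, ω₂=0.716, θ₃=0.128, ω₃=0.388
apply F[19]=-10.000 → step 20: x=0.534, v=0.898, θ₁=-0.819, ω₁=-3.189, θ₂=0.098, ω₂=0.802, θ₃=0.136, ω₃=0.393
apply F[20]=-10.000 → step 21: x=0.550, v=0.731, θ₁=-0.884, ω₁=-3.258, θ₂=0.115, ω₂=0.880, θ₃=0.143, ω₃=0.396
apply F[21]=-10.000 → step 22: x=0.563, v=0.559, θ₁=-0.949, ω₁=-3.333, θ₂=0.133, ω₂=0.951, θ₃=0.151, ω₃=0.398
apply F[22]=-10.000 → step 23: x=0.572, v=0.384, θ₁=-1.017, ω₁=-3.416, θ₂=0.153, ω₂=1.011, θ₃=0.159, ω₃=0.398
apply F[23]=-10.000 → step 24: x=0.578, v=0.203, θ₁=-1.086, ω₁=-3.507, θ₂=0.173, ω₂=1.059, θ₃=0.167, ω₃=0.398
apply F[24]=-10.000 → step 25: x=0.580, v=0.018, θ₁=-1.157, ω₁=-3.609, θ₂=0.195, ω₂=1.094, θ₃=0.175, ω₃=0.398
apply F[25]=-10.000 → step 26: x=0.579, v=-0.174, θ₁=-1.231, ω₁=-3.723, θ₂=0.217, ω₂=1.114, θ₃=0.183, ω₃=0.400
apply F[26]=-10.000 → step 27: x=0.573, v=-0.373, θ₁=-1.306, ω₁=-3.854, θ₂=0.239, ω₂=1.115, θ₃=0.191, ω₃=0.402
apply F[27]=-10.000 → step 28: x=0.564, v=-0.580, θ₁=-1.385, ω₁=-4.005, θ₂=0.262, ω₂=1.096, θ₃=0.199, ω₃=0.405
apply F[28]=-10.000 → step 29: x=0.550, v=-0.798, θ₁=-1.467, ω₁=-4.181, θ₂=0.283, ω₂=1.053, θ₃=0.207, ω₃=0.408
apply F[29]=-10.000 → step 30: x=0.532, v=-1.029, θ₁=-1.552, ω₁=-4.390, θ₂=0.303, ω₂=0.983, θ₃=0.216, ω₃=0.409
apply F[30]=-10.000 → step 31: x=0.509, v=-1.278, θ₁=-1.643, ω₁=-4.641, θ₂=0.322, ω₂=0.879, θ₃=0.224, ω₃=0.405
apply F[31]=-10.000 → step 32: x=0.481, v=-1.551, θ₁=-1.738, ω₁=-4.948, θ₂=0.338, ω₂=0.737, θ₃=0.232, ω₃=0.393
apply F[32]=-10.000 → step 33: x=0.447, v=-1.856, θ₁=-1.841, ω₁=-5.327, θ₂=0.351, ω₂=0.547, θ₃=0.239, ω₃=0.365
apply F[33]=-10.000 → step 34: x=0.406, v=-2.206, θ₁=-1.952, ω₁=-5.808, θ₂=0.360, ω₂=0.300, θ₃=0.246, ω₃=0.312
apply F[34]=-10.000 → step 35: x=0.358, v=-2.623, θ₁=-2.074, ω₁=-6.430, θ₂=0.363, ω₂=-0.019, θ₃=0.252, ω₃=0.220
apply F[35]=-10.000 → step 36: x=0.300, v=-3.139, θ₁=-2.211, ω₁=-7.258, θ₂=0.359, ω₂=-0.426, θ₃=0.255, ω₃=0.065
apply F[36]=-10.000 → step 37: x=0.231, v=-3.807, θ₁=-2.367, ω₁=-8.393, θ₂=0.345, ω₂=-0.938, θ₃=0.254, ω₃=-0.188
Max |angle| over trajectory = 2.367 rad = 135.6°.

Answer: 135.6°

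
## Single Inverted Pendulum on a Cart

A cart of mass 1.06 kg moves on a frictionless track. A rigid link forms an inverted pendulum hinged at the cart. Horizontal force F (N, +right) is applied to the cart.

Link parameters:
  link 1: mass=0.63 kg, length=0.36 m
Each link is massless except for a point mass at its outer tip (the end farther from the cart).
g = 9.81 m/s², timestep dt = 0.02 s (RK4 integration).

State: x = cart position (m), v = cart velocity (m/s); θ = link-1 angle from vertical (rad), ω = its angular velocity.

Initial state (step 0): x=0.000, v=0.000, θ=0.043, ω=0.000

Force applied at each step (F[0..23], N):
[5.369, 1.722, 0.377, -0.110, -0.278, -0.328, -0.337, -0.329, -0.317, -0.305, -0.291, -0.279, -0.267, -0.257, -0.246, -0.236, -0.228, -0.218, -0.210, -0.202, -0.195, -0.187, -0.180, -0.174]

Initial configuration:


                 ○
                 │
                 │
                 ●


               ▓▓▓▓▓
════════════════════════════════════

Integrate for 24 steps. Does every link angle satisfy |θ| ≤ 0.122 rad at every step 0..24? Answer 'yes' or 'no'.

apply F[0]=+5.369 → step 1: x=0.001, v=0.096, θ=0.041, ω=-0.244
apply F[1]=+1.722 → step 2: x=0.003, v=0.124, θ=0.035, ω=-0.301
apply F[2]=+0.377 → step 3: x=0.006, v=0.128, θ=0.029, ω=-0.293
apply F[3]=-0.110 → step 4: x=0.008, v=0.123, θ=0.024, ω=-0.265
apply F[4]=-0.278 → step 5: x=0.011, v=0.115, θ=0.019, ω=-0.232
apply F[5]=-0.328 → step 6: x=0.013, v=0.107, θ=0.014, ω=-0.200
apply F[6]=-0.337 → step 7: x=0.015, v=0.099, θ=0.011, ω=-0.172
apply F[7]=-0.329 → step 8: x=0.017, v=0.092, θ=0.007, ω=-0.147
apply F[8]=-0.317 → step 9: x=0.019, v=0.085, θ=0.005, ω=-0.125
apply F[9]=-0.305 → step 10: x=0.020, v=0.079, θ=0.002, ω=-0.106
apply F[10]=-0.291 → step 11: x=0.022, v=0.073, θ=0.000, ω=-0.090
apply F[11]=-0.279 → step 12: x=0.023, v=0.068, θ=-0.001, ω=-0.075
apply F[12]=-0.267 → step 13: x=0.024, v=0.063, θ=-0.003, ω=-0.063
apply F[13]=-0.257 → step 14: x=0.026, v=0.059, θ=-0.004, ω=-0.052
apply F[14]=-0.246 → step 15: x=0.027, v=0.055, θ=-0.005, ω=-0.043
apply F[15]=-0.236 → step 16: x=0.028, v=0.051, θ=-0.005, ω=-0.035
apply F[16]=-0.228 → step 17: x=0.029, v=0.047, θ=-0.006, ω=-0.028
apply F[17]=-0.218 → step 18: x=0.030, v=0.044, θ=-0.007, ω=-0.022
apply F[18]=-0.210 → step 19: x=0.031, v=0.041, θ=-0.007, ω=-0.017
apply F[19]=-0.202 → step 20: x=0.031, v=0.038, θ=-0.007, ω=-0.013
apply F[20]=-0.195 → step 21: x=0.032, v=0.035, θ=-0.008, ω=-0.009
apply F[21]=-0.187 → step 22: x=0.033, v=0.032, θ=-0.008, ω=-0.006
apply F[22]=-0.180 → step 23: x=0.033, v=0.030, θ=-0.008, ω=-0.003
apply F[23]=-0.174 → step 24: x=0.034, v=0.027, θ=-0.008, ω=-0.001
Max |angle| over trajectory = 0.043 rad; bound = 0.122 → within bound.

Answer: yes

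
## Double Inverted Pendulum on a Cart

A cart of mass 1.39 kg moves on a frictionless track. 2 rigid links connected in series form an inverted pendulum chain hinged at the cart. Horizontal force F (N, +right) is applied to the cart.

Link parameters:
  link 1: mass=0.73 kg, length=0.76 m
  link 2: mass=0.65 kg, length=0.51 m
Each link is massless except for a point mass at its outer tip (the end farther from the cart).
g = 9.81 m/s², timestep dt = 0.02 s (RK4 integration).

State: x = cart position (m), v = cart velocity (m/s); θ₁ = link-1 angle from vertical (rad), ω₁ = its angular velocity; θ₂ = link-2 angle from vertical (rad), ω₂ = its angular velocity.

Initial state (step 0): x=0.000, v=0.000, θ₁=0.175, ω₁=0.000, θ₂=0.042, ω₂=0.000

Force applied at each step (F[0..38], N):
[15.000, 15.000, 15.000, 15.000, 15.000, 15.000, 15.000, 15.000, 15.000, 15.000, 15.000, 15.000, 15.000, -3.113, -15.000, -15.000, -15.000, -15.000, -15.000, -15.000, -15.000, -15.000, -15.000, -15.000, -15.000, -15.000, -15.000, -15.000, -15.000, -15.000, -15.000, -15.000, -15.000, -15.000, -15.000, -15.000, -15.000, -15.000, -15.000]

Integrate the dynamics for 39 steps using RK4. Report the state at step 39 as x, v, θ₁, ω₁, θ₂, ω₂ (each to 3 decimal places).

apply F[0]=+15.000 → step 1: x=0.002, v=0.178, θ₁=0.173, ω₁=-0.152, θ₂=0.041, ω₂=-0.108
apply F[1]=+15.000 → step 2: x=0.007, v=0.356, θ₁=0.169, ω₁=-0.306, θ₂=0.038, ω₂=-0.215
apply F[2]=+15.000 → step 3: x=0.016, v=0.537, θ₁=0.161, ω₁=-0.465, θ₂=0.032, ω₂=-0.320
apply F[3]=+15.000 → step 4: x=0.029, v=0.720, θ₁=0.150, ω₁=-0.631, θ₂=0.025, ω₂=-0.421
apply F[4]=+15.000 → step 5: x=0.045, v=0.906, θ₁=0.136, ω₁=-0.807, θ₂=0.016, ω₂=-0.516
apply F[5]=+15.000 → step 6: x=0.065, v=1.096, θ₁=0.118, ω₁=-0.995, θ₂=0.004, ω₂=-0.603
apply F[6]=+15.000 → step 7: x=0.089, v=1.291, θ₁=0.096, ω₁=-1.198, θ₂=-0.009, ω₂=-0.682
apply F[7]=+15.000 → step 8: x=0.117, v=1.492, θ₁=0.070, ω₁=-1.419, θ₂=-0.023, ω₂=-0.748
apply F[8]=+15.000 → step 9: x=0.148, v=1.699, θ₁=0.039, ω₁=-1.660, θ₂=-0.038, ω₂=-0.801
apply F[9]=+15.000 → step 10: x=0.185, v=1.911, θ₁=0.003, ω₁=-1.923, θ₂=-0.055, ω₂=-0.839
apply F[10]=+15.000 → step 11: x=0.225, v=2.129, θ₁=-0.038, ω₁=-2.207, θ₂=-0.072, ω₂=-0.860
apply F[11]=+15.000 → step 12: x=0.270, v=2.350, θ₁=-0.085, ω₁=-2.511, θ₂=-0.089, ω₂=-0.868
apply F[12]=+15.000 → step 13: x=0.319, v=2.573, θ₁=-0.138, ω₁=-2.831, θ₂=-0.106, ω₂=-0.865
apply F[13]=-3.113 → step 14: x=0.370, v=2.540, θ₁=-0.195, ω₁=-2.836, θ₂=-0.124, ω₂=-0.851
apply F[14]=-15.000 → step 15: x=0.419, v=2.349, θ₁=-0.250, ω₁=-2.660, θ₂=-0.140, ω₂=-0.812
apply F[15]=-15.000 → step 16: x=0.464, v=2.169, θ₁=-0.302, ω₁=-2.521, θ₂=-0.156, ω₂=-0.750
apply F[16]=-15.000 → step 17: x=0.506, v=1.998, θ₁=-0.351, ω₁=-2.418, θ₂=-0.170, ω₂=-0.664
apply F[17]=-15.000 → step 18: x=0.544, v=1.837, θ₁=-0.399, ω₁=-2.347, θ₂=-0.182, ω₂=-0.556
apply F[18]=-15.000 → step 19: x=0.579, v=1.683, θ₁=-0.445, ω₁=-2.308, θ₂=-0.192, ω₂=-0.425
apply F[19]=-15.000 → step 20: x=0.611, v=1.534, θ₁=-0.491, ω₁=-2.296, θ₂=-0.199, ω₂=-0.275
apply F[20]=-15.000 → step 21: x=0.641, v=1.391, θ₁=-0.537, ω₁=-2.309, θ₂=-0.203, ω₂=-0.106
apply F[21]=-15.000 → step 22: x=0.667, v=1.251, θ₁=-0.584, ω₁=-2.345, θ₂=-0.203, ω₂=0.080
apply F[22]=-15.000 → step 23: x=0.691, v=1.112, θ₁=-0.631, ω₁=-2.400, θ₂=-0.200, ω₂=0.278
apply F[23]=-15.000 → step 24: x=0.712, v=0.973, θ₁=-0.680, ω₁=-2.471, θ₂=-0.192, ω₂=0.487
apply F[24]=-15.000 → step 25: x=0.730, v=0.832, θ₁=-0.730, ω₁=-2.555, θ₂=-0.180, ω₂=0.702
apply F[25]=-15.000 → step 26: x=0.745, v=0.689, θ₁=-0.782, ω₁=-2.650, θ₂=-0.164, ω₂=0.920
apply F[26]=-15.000 → step 27: x=0.757, v=0.542, θ₁=-0.836, ω₁=-2.753, θ₂=-0.144, ω₂=1.135
apply F[27]=-15.000 → step 28: x=0.767, v=0.390, θ₁=-0.892, ω₁=-2.862, θ₂=-0.119, ω₂=1.344
apply F[28]=-15.000 → step 29: x=0.773, v=0.232, θ₁=-0.951, ω₁=-2.975, θ₂=-0.090, ω₂=1.542
apply F[29]=-15.000 → step 30: x=0.776, v=0.068, θ₁=-1.011, ω₁=-3.092, θ₂=-0.057, ω₂=1.725
apply F[30]=-15.000 → step 31: x=0.775, v=-0.102, θ₁=-1.074, ω₁=-3.213, θ₂=-0.021, ω₂=1.891
apply F[31]=-15.000 → step 32: x=0.772, v=-0.280, θ₁=-1.140, ω₁=-3.338, θ₂=0.018, ω₂=2.035
apply F[32]=-15.000 → step 33: x=0.764, v=-0.463, θ₁=-1.208, ω₁=-3.470, θ₂=0.060, ω₂=2.156
apply F[33]=-15.000 → step 34: x=0.753, v=-0.655, θ₁=-1.279, ω₁=-3.611, θ₂=0.104, ω₂=2.250
apply F[34]=-15.000 → step 35: x=0.738, v=-0.854, θ₁=-1.352, ω₁=-3.765, θ₂=0.150, ω₂=2.314
apply F[35]=-15.000 → step 36: x=0.719, v=-1.062, θ₁=-1.429, ω₁=-3.935, θ₂=0.197, ω₂=2.342
apply F[36]=-15.000 → step 37: x=0.695, v=-1.281, θ₁=-1.510, ω₁=-4.129, θ₂=0.243, ω₂=2.330
apply F[37]=-15.000 → step 38: x=0.667, v=-1.514, θ₁=-1.595, ω₁=-4.354, θ₂=0.290, ω₂=2.270
apply F[38]=-15.000 → step 39: x=0.635, v=-1.764, θ₁=-1.684, ω₁=-4.620, θ₂=0.334, ω₂=2.152

Answer: x=0.635, v=-1.764, θ₁=-1.684, ω₁=-4.620, θ₂=0.334, ω₂=2.152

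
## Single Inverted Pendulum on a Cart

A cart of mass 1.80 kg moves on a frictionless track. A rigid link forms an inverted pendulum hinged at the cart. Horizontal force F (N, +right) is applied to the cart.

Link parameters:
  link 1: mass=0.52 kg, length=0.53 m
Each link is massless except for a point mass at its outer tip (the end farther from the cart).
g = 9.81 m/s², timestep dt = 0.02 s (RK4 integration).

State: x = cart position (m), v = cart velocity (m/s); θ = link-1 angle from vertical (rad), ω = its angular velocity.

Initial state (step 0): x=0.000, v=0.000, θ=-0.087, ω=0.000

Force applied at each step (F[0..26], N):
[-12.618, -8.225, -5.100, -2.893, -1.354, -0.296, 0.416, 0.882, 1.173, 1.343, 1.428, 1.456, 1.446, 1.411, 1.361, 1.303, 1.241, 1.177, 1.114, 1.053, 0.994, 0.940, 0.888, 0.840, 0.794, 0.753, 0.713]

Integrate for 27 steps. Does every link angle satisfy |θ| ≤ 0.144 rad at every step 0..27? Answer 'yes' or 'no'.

apply F[0]=-12.618 → step 1: x=-0.001, v=-0.135, θ=-0.085, ω=0.222
apply F[1]=-8.225 → step 2: x=-0.005, v=-0.222, θ=-0.079, ω=0.354
apply F[2]=-5.100 → step 3: x=-0.010, v=-0.274, θ=-0.071, ω=0.425
apply F[3]=-2.893 → step 4: x=-0.016, v=-0.302, θ=-0.062, ω=0.454
apply F[4]=-1.354 → step 5: x=-0.022, v=-0.314, θ=-0.053, ω=0.455
apply F[5]=-0.296 → step 6: x=-0.028, v=-0.315, θ=-0.044, ω=0.438
apply F[6]=+0.416 → step 7: x=-0.034, v=-0.308, θ=-0.036, ω=0.410
apply F[7]=+0.882 → step 8: x=-0.040, v=-0.296, θ=-0.028, ω=0.376
apply F[8]=+1.173 → step 9: x=-0.046, v=-0.282, θ=-0.021, ω=0.340
apply F[9]=+1.343 → step 10: x=-0.052, v=-0.266, θ=-0.015, ω=0.303
apply F[10]=+1.428 → step 11: x=-0.057, v=-0.249, θ=-0.009, ω=0.268
apply F[11]=+1.456 → step 12: x=-0.062, v=-0.233, θ=-0.004, ω=0.234
apply F[12]=+1.446 → step 13: x=-0.066, v=-0.217, θ=0.001, ω=0.203
apply F[13]=+1.411 → step 14: x=-0.070, v=-0.201, θ=0.004, ω=0.175
apply F[14]=+1.361 → step 15: x=-0.074, v=-0.186, θ=0.008, ω=0.149
apply F[15]=+1.303 → step 16: x=-0.078, v=-0.172, θ=0.010, ω=0.126
apply F[16]=+1.241 → step 17: x=-0.081, v=-0.159, θ=0.013, ω=0.105
apply F[17]=+1.177 → step 18: x=-0.084, v=-0.147, θ=0.015, ω=0.087
apply F[18]=+1.114 → step 19: x=-0.087, v=-0.135, θ=0.016, ω=0.071
apply F[19]=+1.053 → step 20: x=-0.090, v=-0.125, θ=0.017, ω=0.057
apply F[20]=+0.994 → step 21: x=-0.092, v=-0.115, θ=0.018, ω=0.045
apply F[21]=+0.940 → step 22: x=-0.094, v=-0.105, θ=0.019, ω=0.034
apply F[22]=+0.888 → step 23: x=-0.096, v=-0.097, θ=0.020, ω=0.025
apply F[23]=+0.840 → step 24: x=-0.098, v=-0.088, θ=0.020, ω=0.017
apply F[24]=+0.794 → step 25: x=-0.100, v=-0.081, θ=0.020, ω=0.010
apply F[25]=+0.753 → step 26: x=-0.101, v=-0.073, θ=0.021, ω=0.004
apply F[26]=+0.713 → step 27: x=-0.103, v=-0.067, θ=0.021, ω=-0.001
Max |angle| over trajectory = 0.087 rad; bound = 0.144 → within bound.

Answer: yes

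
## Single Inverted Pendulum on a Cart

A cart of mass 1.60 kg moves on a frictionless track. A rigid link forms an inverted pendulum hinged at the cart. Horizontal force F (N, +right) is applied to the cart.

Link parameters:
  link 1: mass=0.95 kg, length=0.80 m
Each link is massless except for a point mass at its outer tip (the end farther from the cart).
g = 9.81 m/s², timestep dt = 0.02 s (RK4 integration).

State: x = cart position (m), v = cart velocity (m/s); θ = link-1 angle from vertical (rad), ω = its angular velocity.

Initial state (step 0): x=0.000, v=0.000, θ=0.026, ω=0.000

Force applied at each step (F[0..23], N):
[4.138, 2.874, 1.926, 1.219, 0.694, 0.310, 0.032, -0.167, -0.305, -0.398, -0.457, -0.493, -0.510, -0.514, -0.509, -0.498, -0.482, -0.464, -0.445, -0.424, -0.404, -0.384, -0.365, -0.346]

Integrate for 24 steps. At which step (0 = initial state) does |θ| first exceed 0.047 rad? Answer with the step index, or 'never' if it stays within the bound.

apply F[0]=+4.138 → step 1: x=0.000, v=0.049, θ=0.025, ω=-0.055
apply F[1]=+2.874 → step 2: x=0.002, v=0.082, θ=0.024, ω=-0.090
apply F[2]=+1.926 → step 3: x=0.004, v=0.103, θ=0.022, ω=-0.111
apply F[3]=+1.219 → step 4: x=0.006, v=0.116, θ=0.020, ω=-0.122
apply F[4]=+0.694 → step 5: x=0.008, v=0.122, θ=0.017, ω=-0.125
apply F[5]=+0.310 → step 6: x=0.011, v=0.124, θ=0.015, ω=-0.124
apply F[6]=+0.032 → step 7: x=0.013, v=0.123, θ=0.012, ω=-0.119
apply F[7]=-0.167 → step 8: x=0.016, v=0.120, θ=0.010, ω=-0.112
apply F[8]=-0.305 → step 9: x=0.018, v=0.115, θ=0.008, ω=-0.104
apply F[9]=-0.398 → step 10: x=0.020, v=0.109, θ=0.006, ω=-0.095
apply F[10]=-0.457 → step 11: x=0.022, v=0.103, θ=0.004, ω=-0.086
apply F[11]=-0.493 → step 12: x=0.024, v=0.096, θ=0.002, ω=-0.077
apply F[12]=-0.510 → step 13: x=0.026, v=0.090, θ=0.001, ω=-0.068
apply F[13]=-0.514 → step 14: x=0.028, v=0.083, θ=-0.000, ω=-0.060
apply F[14]=-0.509 → step 15: x=0.030, v=0.077, θ=-0.001, ω=-0.053
apply F[15]=-0.498 → step 16: x=0.031, v=0.071, θ=-0.002, ω=-0.046
apply F[16]=-0.482 → step 17: x=0.032, v=0.066, θ=-0.003, ω=-0.039
apply F[17]=-0.464 → step 18: x=0.034, v=0.060, θ=-0.004, ω=-0.033
apply F[18]=-0.445 → step 19: x=0.035, v=0.055, θ=-0.005, ω=-0.028
apply F[19]=-0.424 → step 20: x=0.036, v=0.050, θ=-0.005, ω=-0.023
apply F[20]=-0.404 → step 21: x=0.037, v=0.046, θ=-0.006, ω=-0.019
apply F[21]=-0.384 → step 22: x=0.038, v=0.042, θ=-0.006, ω=-0.016
apply F[22]=-0.365 → step 23: x=0.038, v=0.038, θ=-0.006, ω=-0.012
apply F[23]=-0.346 → step 24: x=0.039, v=0.034, θ=-0.006, ω=-0.009
max |θ| = 0.026 ≤ 0.047 over all 25 states.

Answer: never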